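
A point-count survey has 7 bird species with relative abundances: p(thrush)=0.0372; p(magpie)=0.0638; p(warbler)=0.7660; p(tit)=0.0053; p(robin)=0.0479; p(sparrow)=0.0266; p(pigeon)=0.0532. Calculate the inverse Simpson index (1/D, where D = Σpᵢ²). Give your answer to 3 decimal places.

D = 0.0372² + 0.0638² + 0.766² + 0.0053² + 0.0479² + 0.0266² + 0.0532² = 0.001384 + 0.004070 + 0.586756 + 0.000028 + 0.002294 + 0.000708 + 0.002830 = 0.598071 (working shown to 6 dp, full precision carried).
So 1/D = 1.67204, i.e. 1.672 to 3 decimal places.

1.672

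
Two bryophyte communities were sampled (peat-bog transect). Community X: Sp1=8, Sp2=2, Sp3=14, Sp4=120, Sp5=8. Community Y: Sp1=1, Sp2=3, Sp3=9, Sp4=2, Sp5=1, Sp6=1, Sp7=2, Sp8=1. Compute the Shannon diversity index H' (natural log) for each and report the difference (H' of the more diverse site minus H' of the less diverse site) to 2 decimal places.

Community X: N=152, proportions 0.0526, 0.0132, 0.0921, 0.7895, 0.0526, giving H' = 0.7732 (working shown to 4 dp, full precision carried).
Community Y: N=20, proportions 0.05, 0.15, 0.45, 0.1, 0.05, 0.05, 0.1, 0.05, giving H' = 1.7036.
Difference = |0.7732 − 1.7036| = 0.9304, i.e. 0.93 to 2 decimal places.

0.93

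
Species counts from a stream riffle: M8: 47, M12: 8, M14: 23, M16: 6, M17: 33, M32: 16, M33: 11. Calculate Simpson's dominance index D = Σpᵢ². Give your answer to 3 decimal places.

Total N = 47+8+23+6+33+16+11 = 144, so the proportions are 0.32639, 0.05556, 0.15972, 0.04167, 0.22917, 0.11111, 0.07639 (working shown to 5 dp, full precision carried).
D = 0.32639² + 0.05556² + 0.15972² + 0.04167² + 0.22917² + 0.11111² + 0.07639² = 0.10653 + 0.00309 + 0.02551 + 0.00174 + 0.05252 + 0.01235 + 0.00584 = 0.20756.
To 3 decimal places, D = 0.208.

0.208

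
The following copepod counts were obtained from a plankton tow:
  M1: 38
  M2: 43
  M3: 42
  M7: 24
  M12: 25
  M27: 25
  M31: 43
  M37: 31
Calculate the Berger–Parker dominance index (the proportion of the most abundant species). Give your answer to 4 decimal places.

Total N = 38+43+42+24+25+25+43+31 = 271, so the proportions are 0.140221, 0.158672, 0.154982, 0.088561, 0.092251, 0.092251, 0.158672, 0.114391 (working shown to 6 dp, full precision carried).
The largest proportion is 0.158672, i.e. d = 0.1587 to 4 decimal places.

0.1587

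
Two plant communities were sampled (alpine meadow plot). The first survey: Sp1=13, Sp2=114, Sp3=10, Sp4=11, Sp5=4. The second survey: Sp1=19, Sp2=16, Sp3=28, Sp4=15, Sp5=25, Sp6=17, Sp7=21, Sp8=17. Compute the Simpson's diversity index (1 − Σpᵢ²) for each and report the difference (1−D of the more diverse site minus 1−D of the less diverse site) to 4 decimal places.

0.4491

The first survey: N=152, proportions 0.085526, 0.75, 0.065789, 0.072368, 0.026316, giving 1−D = 0.419927 (working shown to 6 dp, full precision carried).
The second survey: N=158, proportions 0.120253, 0.101266, 0.177215, 0.094937, 0.158228, 0.107595, 0.132911, 0.107595, giving 1−D = 0.869011.
Difference = |0.419927 − 0.869011| = 0.449084, i.e. 0.4491 to 4 decimal places.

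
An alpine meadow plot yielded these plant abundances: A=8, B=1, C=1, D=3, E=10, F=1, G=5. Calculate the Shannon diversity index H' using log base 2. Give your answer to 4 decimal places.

Total N = 8+1+1+3+10+1+5 = 29, so the proportions are 0.275862, 0.034483, 0.034483, 0.103448, 0.344828, 0.034483, 0.172414 (working shown to 6 dp, full precision carried).
Each pᵢ log₂ pᵢ term: 0.275862×(-1.857981)=-0.512546, 0.034483×(-4.857981)=-0.167517, 0.034483×(-4.857981)=-0.167517, 0.103448×(-3.273018)=-0.338588, 0.344828×(-1.536053)=-0.529673, 0.034483×(-4.857981)=-0.167517, 0.172414×(-2.536053)=-0.437251.
Sum = -2.320608, so H' = 2.3206.

2.3206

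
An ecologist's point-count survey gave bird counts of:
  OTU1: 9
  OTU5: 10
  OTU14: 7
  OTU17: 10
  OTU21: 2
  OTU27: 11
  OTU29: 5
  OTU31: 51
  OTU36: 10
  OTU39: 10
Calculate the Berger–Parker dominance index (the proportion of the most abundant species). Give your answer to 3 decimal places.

0.408

Total N = 9+10+7+10+2+11+5+51+10+10 = 125, so the proportions are 0.072, 0.08, 0.056, 0.08, 0.016, 0.088, 0.04, 0.408, 0.08, 0.08 (working shown to 5 dp, full precision carried).
The largest proportion is 0.408, i.e. d = 0.408 to 3 decimal places.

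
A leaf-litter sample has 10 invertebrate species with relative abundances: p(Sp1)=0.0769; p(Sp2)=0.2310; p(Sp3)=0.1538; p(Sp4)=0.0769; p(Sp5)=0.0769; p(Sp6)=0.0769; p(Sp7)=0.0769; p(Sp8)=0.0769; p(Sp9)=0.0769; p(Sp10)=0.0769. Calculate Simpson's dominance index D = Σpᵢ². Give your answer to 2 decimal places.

0.12

D = 0.0769² + 0.231² + 0.1538² + 0.0769² + 0.0769² + 0.0769² + 0.0769² + 0.0769² + 0.0769² + 0.0769² = 0.0059 + 0.0534 + 0.0237 + 0.0059 + 0.0059 + 0.0059 + 0.0059 + 0.0059 + 0.0059 + 0.0059 = 0.1243 (working shown to 4 dp, full precision carried).
To 2 decimal places, D = 0.12.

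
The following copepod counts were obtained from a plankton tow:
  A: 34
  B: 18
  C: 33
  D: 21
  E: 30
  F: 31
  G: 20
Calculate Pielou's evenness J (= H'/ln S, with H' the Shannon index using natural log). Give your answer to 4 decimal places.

Total N = 34+18+33+21+30+31+20 = 187, so the proportions are 0.181818, 0.096257, 0.176471, 0.112299, 0.160428, 0.165775, 0.106952 (working shown to 6 dp, full precision carried).
H' = −Σ pᵢ ln pᵢ = −((-0.309954) + (-0.225312) + (-0.306106) + (-0.245552) + (-0.293569) + (-0.297919) + (-0.239078)) = 1.917489.
With S = 7 species, ln S = 1.945910, so J = 1.917489/1.945910 = 0.985394, i.e. 0.9854 to 4 decimal places.

0.9854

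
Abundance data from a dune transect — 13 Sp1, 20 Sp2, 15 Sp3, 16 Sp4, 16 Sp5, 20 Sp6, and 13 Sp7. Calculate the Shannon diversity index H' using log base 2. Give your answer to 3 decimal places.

2.788

Total N = 13+20+15+16+16+20+13 = 113, so the proportions are 0.11504, 0.17699, 0.13274, 0.14159, 0.14159, 0.17699, 0.11504 (working shown to 5 dp, full precision carried).
Each pᵢ log₂ pᵢ term: 0.11504×(-3.11974)=-0.35891, 0.17699×(-2.49825)=-0.44217, 0.13274×(-2.91329)=-0.38672, 0.14159×(-2.82018)=-0.39932, 0.14159×(-2.82018)=-0.39932, 0.17699×(-2.49825)=-0.44217, 0.11504×(-3.11974)=-0.35891.
Sum = -2.78751, so H' = 2.788.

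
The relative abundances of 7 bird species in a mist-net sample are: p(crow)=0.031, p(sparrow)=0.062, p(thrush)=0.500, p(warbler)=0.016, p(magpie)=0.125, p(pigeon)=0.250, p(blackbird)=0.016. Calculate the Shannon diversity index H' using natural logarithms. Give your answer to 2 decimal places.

1.37

Each pᵢ ln pᵢ term (working shown to 4 dp, full precision carried): 0.031×(-3.4738)=-0.1077, 0.062×(-2.7806)=-0.1724, 0.5×(-0.6931)=-0.3466, 0.016×(-4.1352)=-0.0662, 0.125×(-2.0794)=-0.2599, 0.25×(-1.3863)=-0.3466, 0.016×(-4.1352)=-0.0662.
Sum = -1.3655, so H' = 1.37.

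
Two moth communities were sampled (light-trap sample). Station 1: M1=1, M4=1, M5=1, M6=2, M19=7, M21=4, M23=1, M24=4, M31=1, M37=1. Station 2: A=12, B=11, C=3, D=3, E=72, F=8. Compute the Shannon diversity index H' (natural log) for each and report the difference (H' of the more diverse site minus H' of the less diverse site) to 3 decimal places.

Station 1: N=23, proportions 0.043478261, 0.043478261, 0.043478261, 0.086956522, 0.304347826, 0.173913043, 0.043478261, 0.173913043, 0.043478261, 0.043478261, giving H' = 2.000797681 (working shown to 9 dp, full precision carried).
Station 2: N=109, proportions 0.110091743, 0.100917431, 0.027522936, 0.027522936, 0.660550459, 0.073394495, giving H' = 1.137743346.
Difference = |2.000797681 − 1.137743346| = 0.863054335, i.e. 0.863 to 3 decimal places.

0.863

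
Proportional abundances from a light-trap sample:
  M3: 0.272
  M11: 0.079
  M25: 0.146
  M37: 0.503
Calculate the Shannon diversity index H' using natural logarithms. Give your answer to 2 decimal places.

Each pᵢ ln pᵢ term (working shown to 4 dp, full precision carried): 0.272×(-1.3020)=-0.3541, 0.079×(-2.5383)=-0.2005, 0.146×(-1.9241)=-0.2809, 0.503×(-0.6872)=-0.3456.
Sum = -1.1812, so H' = 1.18.

1.18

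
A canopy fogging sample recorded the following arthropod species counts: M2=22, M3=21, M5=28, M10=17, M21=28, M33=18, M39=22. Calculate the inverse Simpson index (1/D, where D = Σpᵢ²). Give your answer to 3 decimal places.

Total N = 22+21+28+17+28+18+22 = 156, so the proportions are 0.1410256, 0.1346154, 0.1794872, 0.1089744, 0.1794872, 0.1153846, 0.1410256 (working shown to 7 dp, full precision carried).
D = 0.1410256² + 0.1346154² + 0.1794872² + 0.1089744² + 0.1794872² + 0.1153846² + 0.1410256² = 0.0198882 + 0.0181213 + 0.0322156 + 0.0118754 + 0.0322156 + 0.0133136 + 0.0198882 = 0.1475181.
So 1/D = 6.77883, i.e. 6.779 to 3 decimal places.

6.779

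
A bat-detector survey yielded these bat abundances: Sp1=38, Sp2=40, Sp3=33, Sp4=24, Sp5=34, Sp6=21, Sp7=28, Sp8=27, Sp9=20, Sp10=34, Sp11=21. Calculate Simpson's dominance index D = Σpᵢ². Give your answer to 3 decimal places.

0.096

Total N = 38+40+33+24+34+21+28+27+20+34+21 = 320, so the proportions are 0.11875, 0.125, 0.10312, 0.075, 0.10625, 0.06563, 0.0875, 0.08438, 0.0625, 0.10625, 0.06563 (working shown to 5 dp, full precision carried).
D = 0.11875² + 0.125² + 0.10312² + 0.075² + 0.10625² + 0.06563² + 0.0875² + 0.08438² + 0.0625² + 0.10625² + 0.06563² = 0.01410 + 0.01562 + 0.01063 + 0.00562 + 0.01129 + 0.00431 + 0.00766 + 0.00712 + 0.00391 + 0.01129 + 0.00431 = 0.09586.
To 3 decimal places, D = 0.096.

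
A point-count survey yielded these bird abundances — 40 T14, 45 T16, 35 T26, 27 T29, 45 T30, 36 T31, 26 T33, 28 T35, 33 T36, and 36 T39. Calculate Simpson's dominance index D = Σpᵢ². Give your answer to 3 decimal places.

0.103

Total N = 40+45+35+27+45+36+26+28+33+36 = 351, so the proportions are 0.11396, 0.12821, 0.09972, 0.07692, 0.12821, 0.10256, 0.07407, 0.07977, 0.09402, 0.10256 (working shown to 5 dp, full precision carried).
D = 0.11396² + 0.12821² + 0.09972² + 0.07692² + 0.12821² + 0.10256² + 0.07407² + 0.07977² + 0.09402² + 0.10256² = 0.01299 + 0.01644 + 0.00994 + 0.00592 + 0.01644 + 0.01052 + 0.00549 + 0.00636 + 0.00884 + 0.01052 = 0.10345.
To 3 decimal places, D = 0.103.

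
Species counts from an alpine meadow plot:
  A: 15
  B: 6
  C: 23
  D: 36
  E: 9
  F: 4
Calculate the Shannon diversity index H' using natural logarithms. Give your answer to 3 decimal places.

1.545

Total N = 15+6+23+36+9+4 = 93, so the proportions are 0.16129, 0.06452, 0.24731, 0.3871, 0.09677, 0.04301 (working shown to 5 dp, full precision carried).
Each pᵢ ln pᵢ term: 0.16129×(-1.82455)=-0.29428, 0.06452×(-2.74084)=-0.17683, 0.24731×(-1.39711)=-0.34552, 0.3871×(-0.94908)=-0.36739, 0.09677×(-2.33537)=-0.22600, 0.04301×(-3.14631)=-0.13532.
Sum = -1.54535, so H' = 1.545.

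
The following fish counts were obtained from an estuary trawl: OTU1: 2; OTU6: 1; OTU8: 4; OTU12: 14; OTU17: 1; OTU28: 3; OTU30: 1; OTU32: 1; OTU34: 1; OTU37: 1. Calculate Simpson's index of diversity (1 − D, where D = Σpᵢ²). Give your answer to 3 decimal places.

0.725

Total N = 2+1+4+14+1+3+1+1+1+1 = 29, so the proportions are 0.06897, 0.03448, 0.13793, 0.48276, 0.03448, 0.10345, 0.03448, 0.03448, 0.03448, 0.03448 (working shown to 5 dp, full precision carried).
D = 0.06897² + 0.03448² + 0.13793² + 0.48276² + 0.03448² + 0.10345² + 0.03448² + 0.03448² + 0.03448² + 0.03448² = 0.00476 + 0.00119 + 0.01902 + 0.23306 + 0.00119 + 0.01070 + 0.00119 + 0.00119 + 0.00119 + 0.00119 = 0.27467.
So 1 − D = 0.72533, i.e. 0.725 to 3 decimal places.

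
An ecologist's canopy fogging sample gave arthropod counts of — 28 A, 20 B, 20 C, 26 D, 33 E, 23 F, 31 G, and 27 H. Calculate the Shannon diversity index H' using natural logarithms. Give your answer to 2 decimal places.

Total N = 28+20+20+26+33+23+31+27 = 208, so the proportions are 0.1346, 0.0962, 0.0962, 0.125, 0.1587, 0.1106, 0.149, 0.1298 (working shown to 4 dp, full precision carried).
Each pᵢ ln pᵢ term: 0.1346×(-2.0053)=-0.2699, 0.0962×(-2.3418)=-0.2252, 0.0962×(-2.3418)=-0.2252, 0.125×(-2.0794)=-0.2599, 0.1587×(-1.8410)=-0.2921, 0.1106×(-2.2020)=-0.2435, 0.149×(-1.9036)=-0.2837, 0.1298×(-2.0417)=-0.2650.
Sum = -2.0645, so H' = 2.06.

2.06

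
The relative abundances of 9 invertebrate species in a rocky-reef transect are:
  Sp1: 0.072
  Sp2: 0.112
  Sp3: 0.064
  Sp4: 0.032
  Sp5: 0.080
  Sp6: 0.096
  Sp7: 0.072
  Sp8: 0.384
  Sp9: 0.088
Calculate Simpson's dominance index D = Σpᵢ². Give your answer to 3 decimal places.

0.199

D = 0.072² + 0.112² + 0.064² + 0.032² + 0.08² + 0.096² + 0.072² + 0.384² + 0.088² = 0.00518 + 0.01254 + 0.00410 + 0.00102 + 0.00640 + 0.00922 + 0.00518 + 0.14746 + 0.00774 = 0.19885 (working shown to 5 dp, full precision carried).
To 3 decimal places, D = 0.199.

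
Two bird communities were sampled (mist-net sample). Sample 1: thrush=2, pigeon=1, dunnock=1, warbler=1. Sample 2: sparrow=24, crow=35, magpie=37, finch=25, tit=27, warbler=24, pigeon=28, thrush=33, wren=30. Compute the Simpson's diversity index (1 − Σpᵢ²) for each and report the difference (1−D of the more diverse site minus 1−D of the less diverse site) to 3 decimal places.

Sample 1: N=5, proportions 0.4, 0.2, 0.2, 0.2, giving 1−D = 0.72000 (working shown to 5 dp, full precision carried).
Sample 2: N=263, proportions 0.09125, 0.13308, 0.14068, 0.09506, 0.10266, 0.09125, 0.10646, 0.12548, 0.11407, giving 1−D = 0.88618.
Difference = |0.72000 − 0.88618| = 0.16618, i.e. 0.166 to 3 decimal places.

0.166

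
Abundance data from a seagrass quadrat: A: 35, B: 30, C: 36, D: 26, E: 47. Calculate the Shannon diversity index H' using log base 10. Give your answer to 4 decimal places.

0.6902

Total N = 35+30+36+26+47 = 174, so the proportions are 0.201149, 0.172414, 0.206897, 0.149425, 0.270115 (working shown to 6 dp, full precision carried).
Each pᵢ log₁₀ pᵢ term: 0.201149×(-0.696481)=-0.140097, 0.172414×(-0.763428)=-0.131626, 0.206897×(-0.684247)=-0.141568, 0.149425×(-0.825576)=-0.123362, 0.270115×(-0.568451)=-0.153547.
Sum = -0.690200, so H' = 0.6902.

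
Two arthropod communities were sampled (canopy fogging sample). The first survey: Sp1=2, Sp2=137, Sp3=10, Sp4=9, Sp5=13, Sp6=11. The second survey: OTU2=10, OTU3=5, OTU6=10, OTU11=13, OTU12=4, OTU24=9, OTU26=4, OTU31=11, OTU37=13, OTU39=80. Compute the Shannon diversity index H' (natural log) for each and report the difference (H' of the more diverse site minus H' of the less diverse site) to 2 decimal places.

0.81

The first survey: N=182, proportions 0.011, 0.7527, 0.0549, 0.0495, 0.0714, 0.0604, giving H' = 0.9296 (working shown to 4 dp, full precision carried).
The second survey: N=159, proportions 0.0629, 0.0314, 0.0629, 0.0818, 0.0252, 0.0566, 0.0252, 0.0692, 0.0818, 0.5031, giving H' = 1.7444.
Difference = |0.9296 − 1.7444| = 0.8148, i.e. 0.81 to 2 decimal places.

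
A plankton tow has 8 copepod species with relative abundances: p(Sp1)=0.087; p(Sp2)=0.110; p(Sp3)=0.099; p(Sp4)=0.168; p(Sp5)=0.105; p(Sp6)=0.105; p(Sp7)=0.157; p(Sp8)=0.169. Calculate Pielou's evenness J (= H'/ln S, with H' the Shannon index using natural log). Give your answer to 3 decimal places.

0.985

H' = −Σ pᵢ ln pᵢ = −((-0.21244) + (-0.24280) + (-0.22895) + (-0.29968) + (-0.23665) + (-0.23665) + (-0.29069) + (-0.30046)) = 2.04831 (working shown to 5 dp, full precision carried).
With S = 8 species, ln S = 2.07944, so J = 2.04831/2.07944 = 0.98503, i.e. 0.985 to 3 decimal places.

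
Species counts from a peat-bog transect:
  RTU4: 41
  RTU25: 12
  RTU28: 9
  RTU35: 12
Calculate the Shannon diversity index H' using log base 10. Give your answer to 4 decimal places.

Total N = 41+12+9+12 = 74, so the proportions are 0.554054, 0.162162, 0.121622, 0.162162 (working shown to 6 dp, full precision carried).
Each pᵢ log₁₀ pᵢ term: 0.554054×(-0.256448)=-0.142086, 0.162162×(-0.790050)=-0.128116, 0.121622×(-0.914989)=-0.111282, 0.162162×(-0.790050)=-0.128116.
Sum = -0.509601, so H' = 0.5096.

0.5096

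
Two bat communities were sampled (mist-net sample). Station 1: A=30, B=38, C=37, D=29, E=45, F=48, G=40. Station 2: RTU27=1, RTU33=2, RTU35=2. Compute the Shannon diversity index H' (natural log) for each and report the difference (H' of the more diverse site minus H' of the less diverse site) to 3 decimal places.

Station 1: N=267, proportions 0.11236, 0.14232, 0.13858, 0.10861, 0.16854, 0.17978, 0.14981, giving H' = 1.93110 (working shown to 5 dp, full precision carried).
Station 2: N=5, proportions 0.2, 0.4, 0.4, giving H' = 1.05492.
Difference = |1.93110 − 1.05492| = 0.87618, i.e. 0.876 to 3 decimal places.

0.876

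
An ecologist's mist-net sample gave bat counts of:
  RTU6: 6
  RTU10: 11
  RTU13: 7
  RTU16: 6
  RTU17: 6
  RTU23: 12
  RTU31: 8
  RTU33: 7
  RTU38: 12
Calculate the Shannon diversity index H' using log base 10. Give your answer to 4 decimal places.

0.9361

Total N = 6+11+7+6+6+12+8+7+12 = 75, so the proportions are 0.08, 0.146667, 0.093333, 0.08, 0.08, 0.16, 0.106667, 0.093333, 0.16 (working shown to 6 dp, full precision carried).
Each pᵢ log₁₀ pᵢ term: 0.08×(-1.096910)=-0.087753, 0.146667×(-0.833669)=-0.122271, 0.093333×(-1.029963)=-0.096130, 0.08×(-1.096910)=-0.087753, 0.08×(-1.096910)=-0.087753, 0.16×(-0.795880)=-0.127341, 0.106667×(-0.971971)=-0.103677, 0.093333×(-1.029963)=-0.096130, 0.16×(-0.795880)=-0.127341.
Sum = -0.936148, so H' = 0.9361.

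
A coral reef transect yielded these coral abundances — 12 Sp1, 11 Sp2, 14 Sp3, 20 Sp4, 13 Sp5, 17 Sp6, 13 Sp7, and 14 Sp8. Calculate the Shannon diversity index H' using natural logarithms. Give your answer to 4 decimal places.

Total N = 12+11+14+20+13+17+13+14 = 114, so the proportions are 0.105263, 0.096491, 0.122807, 0.175439, 0.114035, 0.149123, 0.114035, 0.122807 (working shown to 6 dp, full precision carried).
Each pᵢ ln pᵢ term: 0.105263×(-2.251292)=-0.236978, 0.096491×(-2.338303)=-0.225626, 0.122807×(-2.097141)=-0.257544, 0.175439×(-1.740466)=-0.305345, 0.114035×(-2.171249)=-0.247599, 0.149123×(-1.902985)=-0.283778, 0.114035×(-2.171249)=-0.247599, 0.122807×(-2.097141)=-0.257544.
Sum = -2.062012, so H' = 2.0620.

2.0620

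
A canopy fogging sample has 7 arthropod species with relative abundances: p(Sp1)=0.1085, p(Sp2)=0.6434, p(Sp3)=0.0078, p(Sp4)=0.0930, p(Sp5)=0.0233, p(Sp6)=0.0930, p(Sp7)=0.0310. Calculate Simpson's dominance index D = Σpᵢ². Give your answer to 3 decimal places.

0.445

D = 0.1085² + 0.6434² + 0.0078² + 0.093² + 0.0233² + 0.093² + 0.031² = 0.01177 + 0.41396 + 0.00006 + 0.00865 + 0.00054 + 0.00865 + 0.00096 = 0.44460 (working shown to 5 dp, full precision carried).
To 3 decimal places, D = 0.445.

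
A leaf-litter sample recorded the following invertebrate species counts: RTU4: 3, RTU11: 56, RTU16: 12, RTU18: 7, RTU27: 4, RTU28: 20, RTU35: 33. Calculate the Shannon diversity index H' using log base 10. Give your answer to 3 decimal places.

0.673

Total N = 3+56+12+7+4+20+33 = 135, so the proportions are 0.02222, 0.41481, 0.08889, 0.05185, 0.02963, 0.14815, 0.24444 (working shown to 5 dp, full precision carried).
Each pᵢ log₁₀ pᵢ term: 0.02222×(-1.65321)=-0.03674, 0.41481×(-0.38215)=-0.15852, 0.08889×(-1.05115)=-0.09344, 0.05185×(-1.28524)=-0.06664, 0.02963×(-1.52827)=-0.04528, 0.14815×(-0.82930)=-0.12286, 0.24444×(-0.61182)=-0.14956.
Sum = -0.67303, so H' = 0.673.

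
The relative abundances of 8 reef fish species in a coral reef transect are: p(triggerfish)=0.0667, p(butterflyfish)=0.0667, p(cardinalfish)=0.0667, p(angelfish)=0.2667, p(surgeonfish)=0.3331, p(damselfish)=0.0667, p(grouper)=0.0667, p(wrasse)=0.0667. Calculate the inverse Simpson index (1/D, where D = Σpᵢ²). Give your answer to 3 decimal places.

D = 0.0667² + 0.0667² + 0.0667² + 0.2667² + 0.3331² + 0.0667² + 0.0667² + 0.0667² = 0.0044489 + 0.0044489 + 0.0044489 + 0.0711289 + 0.1109556 + 0.0044489 + 0.0044489 + 0.0044489 = 0.2087778 (working shown to 7 dp, full precision carried).
So 1/D = 4.78978, i.e. 4.790 to 3 decimal places.

4.790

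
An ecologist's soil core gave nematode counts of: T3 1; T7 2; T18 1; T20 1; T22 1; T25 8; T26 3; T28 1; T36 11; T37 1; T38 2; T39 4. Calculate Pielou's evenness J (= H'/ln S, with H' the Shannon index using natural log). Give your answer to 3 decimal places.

0.831

Total N = 1+2+1+1+1+8+3+1+11+1+2+4 = 36, so the proportions are 0.02778, 0.05556, 0.02778, 0.02778, 0.02778, 0.22222, 0.08333, 0.02778, 0.30556, 0.02778, 0.05556, 0.11111 (working shown to 5 dp, full precision carried).
H' = −Σ pᵢ ln pᵢ = −((-0.09954) + (-0.16058) + (-0.09954) + (-0.09954) + (-0.09954) + (-0.33424) + (-0.20708) + (-0.09954) + (-0.36227) + (-0.09954) + (-0.16058) + (-0.24414)) = 2.06613.
With S = 12 species, ln S = 2.48491, so J = 2.06613/2.48491 = 0.83147, i.e. 0.831 to 3 decimal places.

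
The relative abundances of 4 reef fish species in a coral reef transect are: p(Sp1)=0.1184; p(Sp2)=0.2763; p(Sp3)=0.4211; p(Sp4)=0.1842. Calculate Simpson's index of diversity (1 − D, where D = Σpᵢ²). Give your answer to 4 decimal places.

D = 0.1184² + 0.2763² + 0.4211² + 0.1842² = 0.014019 + 0.076342 + 0.177325 + 0.033930 = 0.301615 (working shown to 6 dp, full precision carried).
So 1 − D = 0.698385, i.e. 0.6984 to 4 decimal places.

0.6984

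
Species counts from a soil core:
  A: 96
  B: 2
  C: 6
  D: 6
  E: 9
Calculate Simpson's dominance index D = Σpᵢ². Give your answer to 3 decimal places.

0.662

Total N = 96+2+6+6+9 = 119, so the proportions are 0.80672, 0.01681, 0.05042, 0.05042, 0.07563 (working shown to 5 dp, full precision carried).
D = 0.80672² + 0.01681² + 0.05042² + 0.05042² + 0.07563² = 0.65080 + 0.00028 + 0.00254 + 0.00254 + 0.00572 = 0.66189.
To 3 decimal places, D = 0.662.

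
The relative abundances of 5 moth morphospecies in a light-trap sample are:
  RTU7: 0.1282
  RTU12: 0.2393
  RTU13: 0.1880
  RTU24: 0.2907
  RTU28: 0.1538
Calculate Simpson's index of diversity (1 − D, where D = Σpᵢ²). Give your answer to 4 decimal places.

D = 0.1282² + 0.2393² + 0.188² + 0.2907² + 0.1538² = 0.016435 + 0.057264 + 0.035344 + 0.084506 + 0.023654 = 0.217205 (working shown to 6 dp, full precision carried).
So 1 − D = 0.782795, i.e. 0.7828 to 4 decimal places.

0.7828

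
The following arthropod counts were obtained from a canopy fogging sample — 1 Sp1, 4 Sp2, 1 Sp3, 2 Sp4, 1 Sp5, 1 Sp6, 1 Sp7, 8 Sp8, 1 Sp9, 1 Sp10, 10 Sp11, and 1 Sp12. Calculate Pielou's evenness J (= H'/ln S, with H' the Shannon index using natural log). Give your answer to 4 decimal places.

Total N = 1+4+1+2+1+1+1+8+1+1+10+1 = 32, so the proportions are 0.03125, 0.125, 0.03125, 0.0625, 0.03125, 0.03125, 0.03125, 0.25, 0.03125, 0.03125, 0.3125, 0.03125 (working shown to 6 dp, full precision carried).
H' = −Σ pᵢ ln pᵢ = −((-0.108304) + (-0.259930) + (-0.108304) + (-0.173287) + (-0.108304) + (-0.108304) + (-0.108304) + (-0.346574) + (-0.108304) + (-0.108304) + (-0.363485) + (-0.108304)) = 2.009709.
With S = 12 species, ln S = 2.484907, so J = 2.009709/2.484907 = 0.808766, i.e. 0.8088 to 4 decimal places.

0.8088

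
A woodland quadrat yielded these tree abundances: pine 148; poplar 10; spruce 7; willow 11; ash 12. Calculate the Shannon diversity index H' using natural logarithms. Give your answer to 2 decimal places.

Total N = 148+10+7+11+12 = 188, so the proportions are 0.7872, 0.0532, 0.0372, 0.0585, 0.0638 (working shown to 4 dp, full precision carried).
Each pᵢ ln pᵢ term: 0.7872×(-0.2392)=-0.1883, 0.0532×(-2.9339)=-0.1561, 0.0372×(-3.2905)=-0.1225, 0.0585×(-2.8385)=-0.1661, 0.0638×(-2.7515)=-0.1756.
Sum = -0.8086, so H' = 0.81.

0.81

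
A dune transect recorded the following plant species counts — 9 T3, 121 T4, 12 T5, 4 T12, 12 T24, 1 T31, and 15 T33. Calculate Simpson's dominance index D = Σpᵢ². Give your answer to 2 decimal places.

Total N = 9+121+12+4+12+1+15 = 174, so the proportions are 0.0517, 0.6954, 0.069, 0.023, 0.069, 0.0057, 0.0862 (working shown to 4 dp, full precision carried).
D = 0.0517² + 0.6954² + 0.069² + 0.023² + 0.069² + 0.0057² + 0.0862² = 0.0027 + 0.4836 + 0.0048 + 0.0005 + 0.0048 + 0.0000 + 0.0074 = 0.5038.
To 2 decimal places, D = 0.50.

0.50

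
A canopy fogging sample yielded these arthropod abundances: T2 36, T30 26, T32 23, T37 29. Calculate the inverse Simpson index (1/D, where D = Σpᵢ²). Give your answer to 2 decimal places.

3.89

Total N = 36+26+23+29 = 114, so the proportions are 0.315789, 0.22807, 0.201754, 0.254386 (working shown to 6 dp, full precision carried).
D = 0.315789² + 0.22807² + 0.201754² + 0.254386² = 0.099723 + 0.052016 + 0.040705 + 0.064712 = 0.257156.
So 1/D = 3.8887, i.e. 3.89 to 2 decimal places.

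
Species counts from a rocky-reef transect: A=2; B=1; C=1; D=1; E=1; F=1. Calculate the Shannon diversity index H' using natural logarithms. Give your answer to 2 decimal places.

1.75

Total N = 2+1+1+1+1+1 = 7, so the proportions are 0.2857, 0.1429, 0.1429, 0.1429, 0.1429, 0.1429 (working shown to 4 dp, full precision carried).
Each pᵢ ln pᵢ term: 0.2857×(-1.2528)=-0.3579, 0.1429×(-1.9459)=-0.2780, 0.1429×(-1.9459)=-0.2780, 0.1429×(-1.9459)=-0.2780, 0.1429×(-1.9459)=-0.2780, 0.1429×(-1.9459)=-0.2780.
Sum = -1.7479, so H' = 1.75.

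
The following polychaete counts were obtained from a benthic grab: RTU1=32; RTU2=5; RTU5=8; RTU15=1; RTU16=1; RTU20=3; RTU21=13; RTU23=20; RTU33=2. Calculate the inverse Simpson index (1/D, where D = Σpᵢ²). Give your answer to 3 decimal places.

4.258

Total N = 32+5+8+1+1+3+13+20+2 = 85, so the proportions are 0.3764706, 0.0588235, 0.0941176, 0.0117647, 0.0117647, 0.0352941, 0.1529412, 0.2352941, 0.0235294 (working shown to 7 dp, full precision carried).
D = 0.3764706² + 0.0588235² + 0.0941176² + 0.0117647² + 0.0117647² + 0.0352941² + 0.1529412² + 0.2352941² + 0.0235294² = 0.1417301 + 0.0034602 + 0.0088581 + 0.0001384 + 0.0001384 + 0.0012457 + 0.0233910 + 0.0553633 + 0.0005536 = 0.2348789.
So 1/D = 4.25751, i.e. 4.258 to 3 decimal places.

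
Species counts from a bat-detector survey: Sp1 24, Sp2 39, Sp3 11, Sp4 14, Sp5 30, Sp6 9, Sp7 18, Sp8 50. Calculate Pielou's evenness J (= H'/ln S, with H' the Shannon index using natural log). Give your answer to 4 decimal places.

Total N = 24+39+11+14+30+9+18+50 = 195, so the proportions are 0.123077, 0.2, 0.05641, 0.071795, 0.153846, 0.046154, 0.092308, 0.25641 (working shown to 6 dp, full precision carried).
H' = −Σ pᵢ ln pᵢ = −((-0.257839) + (-0.321888) + (-0.162185) + (-0.189104) + (-0.287970) + (-0.141959) + (-0.219935) + (-0.348968)) = 1.929848.
With S = 8 species, ln S = 2.079442, so J = 1.929848/2.079442 = 0.928061, i.e. 0.9281 to 4 decimal places.

0.9281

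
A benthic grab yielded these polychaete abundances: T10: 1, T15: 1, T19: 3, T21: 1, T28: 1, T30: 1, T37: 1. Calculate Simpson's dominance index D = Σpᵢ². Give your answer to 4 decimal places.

Total N = 1+1+3+1+1+1+1 = 9, so the proportions are 0.111111, 0.111111, 0.333333, 0.111111, 0.111111, 0.111111, 0.111111 (working shown to 6 dp, full precision carried).
D = 0.111111² + 0.111111² + 0.333333² + 0.111111² + 0.111111² + 0.111111² + 0.111111² = 0.012346 + 0.012346 + 0.111111 + 0.012346 + 0.012346 + 0.012346 + 0.012346 = 0.185185.
To 4 decimal places, D = 0.1852.

0.1852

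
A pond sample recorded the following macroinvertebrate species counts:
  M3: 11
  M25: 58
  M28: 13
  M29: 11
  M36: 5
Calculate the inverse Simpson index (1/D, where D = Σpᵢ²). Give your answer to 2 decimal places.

Total N = 11+58+13+11+5 = 98, so the proportions are 0.11224, 0.59184, 0.13265, 0.11224, 0.05102 (working shown to 5 dp, full precision carried).
D = 0.11224² + 0.59184² + 0.13265² + 0.11224² + 0.05102² = 0.01260 + 0.35027 + 0.01760 + 0.01260 + 0.00260 = 0.39567.
So 1/D = 2.5274, i.e. 2.53 to 2 decimal places.

2.53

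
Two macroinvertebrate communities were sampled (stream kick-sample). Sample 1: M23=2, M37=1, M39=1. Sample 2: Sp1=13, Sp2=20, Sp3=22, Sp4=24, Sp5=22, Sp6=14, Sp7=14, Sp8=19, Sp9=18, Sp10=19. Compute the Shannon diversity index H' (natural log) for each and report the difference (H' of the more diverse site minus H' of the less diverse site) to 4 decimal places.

Sample 1: N=4, proportions 0.5, 0.25, 0.25, giving H' = 1.03972077 (working shown to 8 dp, full precision carried).
Sample 2: N=185, proportions 0.07027027, 0.10810811, 0.11891892, 0.12972973, 0.11891892, 0.07567568, 0.07567568, 0.1027027, 0.0972973, 0.1027027, giving H' = 2.28334434.
Difference = |1.03972077 − 2.28334434| = 1.24362357, i.e. 1.2436 to 4 decimal places.

1.2436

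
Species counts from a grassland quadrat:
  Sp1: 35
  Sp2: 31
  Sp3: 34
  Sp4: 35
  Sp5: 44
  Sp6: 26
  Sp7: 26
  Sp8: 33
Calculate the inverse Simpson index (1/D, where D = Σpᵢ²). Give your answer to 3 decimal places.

7.792

Total N = 35+31+34+35+44+26+26+33 = 264, so the proportions are 0.1325758, 0.1174242, 0.1287879, 0.1325758, 0.1666667, 0.0984848, 0.0984848, 0.125 (working shown to 7 dp, full precision carried).
D = 0.1325758² + 0.1174242² + 0.1287879² + 0.1325758² + 0.1666667² + 0.0984848² + 0.0984848² + 0.125² = 0.0175763 + 0.0137885 + 0.0165863 + 0.0175763 + 0.0277778 + 0.0096993 + 0.0096993 + 0.0156250 = 0.1283287.
So 1/D = 7.79249, i.e. 7.792 to 3 decimal places.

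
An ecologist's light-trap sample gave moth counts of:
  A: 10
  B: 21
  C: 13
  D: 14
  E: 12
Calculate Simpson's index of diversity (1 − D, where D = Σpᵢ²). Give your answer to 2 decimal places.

0.79

Total N = 10+21+13+14+12 = 70, so the proportions are 0.1429, 0.3, 0.1857, 0.2, 0.1714 (working shown to 4 dp, full precision carried).
D = 0.1429² + 0.3² + 0.1857² + 0.2² + 0.1714² = 0.0204 + 0.0900 + 0.0345 + 0.0400 + 0.0294 = 0.2143.
So 1 − D = 0.7857, i.e. 0.79 to 2 decimal places.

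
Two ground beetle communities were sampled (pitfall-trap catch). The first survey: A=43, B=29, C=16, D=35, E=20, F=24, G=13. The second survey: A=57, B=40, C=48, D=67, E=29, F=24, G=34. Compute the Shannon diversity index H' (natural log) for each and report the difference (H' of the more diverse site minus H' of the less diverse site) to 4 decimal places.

The first survey: N=180, proportions 0.238889, 0.161111, 0.088889, 0.194444, 0.111111, 0.133333, 0.072222, giving H' = 1.872323 (working shown to 6 dp, full precision carried).
The second survey: N=299, proportions 0.190635, 0.133779, 0.160535, 0.22408, 0.09699, 0.080268, 0.113712, giving H' = 1.889867.
Difference = |1.872323 − 1.889867| = 0.017544, i.e. 0.0175 to 4 decimal places.

0.0175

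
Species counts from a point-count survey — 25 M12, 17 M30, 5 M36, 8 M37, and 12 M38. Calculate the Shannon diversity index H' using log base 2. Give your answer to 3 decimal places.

Total N = 25+17+5+8+12 = 67, so the proportions are 0.37313, 0.25373, 0.07463, 0.1194, 0.1791 (working shown to 5 dp, full precision carried).
Each pᵢ log₂ pᵢ term: 0.37313×(-1.42223)=-0.53068, 0.25373×(-1.97863)=-0.50204, 0.07463×(-3.74416)=-0.27942, 0.1194×(-3.06609)=-0.36610, 0.1791×(-2.48113)=-0.44438.
Sum = -2.12262, so H' = 2.123.

2.123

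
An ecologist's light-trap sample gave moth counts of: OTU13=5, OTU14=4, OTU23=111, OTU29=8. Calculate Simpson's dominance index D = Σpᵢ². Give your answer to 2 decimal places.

Total N = 5+4+111+8 = 128, so the proportions are 0.0391, 0.0312, 0.8672, 0.0625 (working shown to 4 dp, full precision carried).
D = 0.0391² + 0.0312² + 0.8672² + 0.0625² = 0.0015 + 0.0010 + 0.7520 + 0.0039 = 0.7584.
To 2 decimal places, D = 0.76.

0.76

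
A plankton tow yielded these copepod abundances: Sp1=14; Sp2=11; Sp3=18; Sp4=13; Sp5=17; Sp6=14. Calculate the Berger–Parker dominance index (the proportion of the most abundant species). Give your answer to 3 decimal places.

Total N = 14+11+18+13+17+14 = 87, so the proportions are 0.16092, 0.12644, 0.2069, 0.14943, 0.1954, 0.16092 (working shown to 5 dp, full precision carried).
The largest proportion is 0.2069, i.e. d = 0.207 to 3 decimal places.

0.207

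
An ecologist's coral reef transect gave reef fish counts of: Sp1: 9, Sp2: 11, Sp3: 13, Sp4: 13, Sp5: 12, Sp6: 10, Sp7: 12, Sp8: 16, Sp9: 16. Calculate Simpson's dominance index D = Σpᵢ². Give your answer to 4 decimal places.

Total N = 9+11+13+13+12+10+12+16+16 = 112, so the proportions are 0.080357, 0.098214, 0.116071, 0.116071, 0.107143, 0.089286, 0.107143, 0.142857, 0.142857 (working shown to 6 dp, full precision carried).
D = 0.080357² + 0.098214² + 0.116071² + 0.116071² + 0.107143² + 0.089286² + 0.107143² + 0.142857² + 0.142857² = 0.006457 + 0.009646 + 0.013473 + 0.013473 + 0.011480 + 0.007972 + 0.011480 + 0.020408 + 0.020408 = 0.114796.
To 4 decimal places, D = 0.1148.

0.1148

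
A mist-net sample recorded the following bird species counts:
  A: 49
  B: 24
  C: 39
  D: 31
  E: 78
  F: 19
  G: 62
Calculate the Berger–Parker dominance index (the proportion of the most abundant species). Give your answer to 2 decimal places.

0.26

Total N = 49+24+39+31+78+19+62 = 302, so the proportions are 0.1623, 0.0795, 0.1291, 0.1026, 0.2583, 0.0629, 0.2053 (working shown to 4 dp, full precision carried).
The largest proportion is 0.2583, i.e. d = 0.26 to 2 decimal places.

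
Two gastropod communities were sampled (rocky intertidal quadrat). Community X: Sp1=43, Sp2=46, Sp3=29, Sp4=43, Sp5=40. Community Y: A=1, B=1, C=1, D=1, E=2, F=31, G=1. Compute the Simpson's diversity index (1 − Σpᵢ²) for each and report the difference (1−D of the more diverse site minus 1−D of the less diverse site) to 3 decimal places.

Community X: N=201, proportions 0.21393, 0.22886, 0.14428, 0.21393, 0.199, giving 1−D = 0.79567 (working shown to 5 dp, full precision carried).
Community Y: N=38, proportions 0.02632, 0.02632, 0.02632, 0.02632, 0.05263, 0.81579, 0.02632, giving 1−D = 0.32825.
Difference = |0.79567 − 0.32825| = 0.46742, i.e. 0.467 to 3 decimal places.

0.467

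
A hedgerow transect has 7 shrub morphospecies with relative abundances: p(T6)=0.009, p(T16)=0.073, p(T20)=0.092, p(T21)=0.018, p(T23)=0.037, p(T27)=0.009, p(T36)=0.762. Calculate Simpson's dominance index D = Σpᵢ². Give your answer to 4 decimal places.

D = 0.009² + 0.073² + 0.092² + 0.018² + 0.037² + 0.009² + 0.762² = 0.000081 + 0.005329 + 0.008464 + 0.000324 + 0.001369 + 0.000081 + 0.580644 = 0.596292 (working shown to 6 dp, full precision carried).
To 4 decimal places, D = 0.5963.

0.5963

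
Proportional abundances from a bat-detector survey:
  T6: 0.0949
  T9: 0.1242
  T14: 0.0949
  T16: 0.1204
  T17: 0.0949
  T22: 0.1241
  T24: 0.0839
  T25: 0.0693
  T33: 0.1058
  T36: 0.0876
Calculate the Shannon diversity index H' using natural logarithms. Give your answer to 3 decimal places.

2.287

Each pᵢ ln pᵢ term (working shown to 5 dp, full precision carried): 0.0949×(-2.35493)=-0.22348, 0.1242×(-2.08586)=-0.25906, 0.0949×(-2.35493)=-0.22348, 0.1204×(-2.11694)=-0.25488, 0.0949×(-2.35493)=-0.22348, 0.1241×(-2.08667)=-0.25896, 0.0839×(-2.47813)=-0.20792, 0.0693×(-2.66931)=-0.18498, 0.1058×(-2.24620)=-0.23765, 0.0876×(-2.43497)=-0.21330.
Sum = -2.28720, so H' = 2.287.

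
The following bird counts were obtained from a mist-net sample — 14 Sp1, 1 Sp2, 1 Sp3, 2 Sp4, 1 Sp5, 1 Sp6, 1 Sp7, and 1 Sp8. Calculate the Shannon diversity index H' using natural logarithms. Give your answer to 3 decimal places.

1.349

Total N = 14+1+1+2+1+1+1+1 = 22, so the proportions are 0.63636, 0.04545, 0.04545, 0.09091, 0.04545, 0.04545, 0.04545, 0.04545 (working shown to 5 dp, full precision carried).
Each pᵢ ln pᵢ term: 0.63636×(-0.45199)=-0.28763, 0.04545×(-3.09104)=-0.14050, 0.04545×(-3.09104)=-0.14050, 0.09091×(-2.39790)=-0.21799, 0.04545×(-3.09104)=-0.14050, 0.04545×(-3.09104)=-0.14050, 0.04545×(-3.09104)=-0.14050, 0.04545×(-3.09104)=-0.14050.
Sum = -1.34863, so H' = 1.349.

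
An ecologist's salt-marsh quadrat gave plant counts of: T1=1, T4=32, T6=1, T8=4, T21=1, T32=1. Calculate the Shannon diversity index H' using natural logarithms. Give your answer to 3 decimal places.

0.778

Total N = 1+32+1+4+1+1 = 40, so the proportions are 0.025, 0.8, 0.025, 0.1, 0.025, 0.025 (working shown to 5 dp, full precision carried).
Each pᵢ ln pᵢ term: 0.025×(-3.68888)=-0.09222, 0.8×(-0.22314)=-0.17851, 0.025×(-3.68888)=-0.09222, 0.1×(-2.30259)=-0.23026, 0.025×(-3.68888)=-0.09222, 0.025×(-3.68888)=-0.09222.
Sum = -0.77766, so H' = 0.778.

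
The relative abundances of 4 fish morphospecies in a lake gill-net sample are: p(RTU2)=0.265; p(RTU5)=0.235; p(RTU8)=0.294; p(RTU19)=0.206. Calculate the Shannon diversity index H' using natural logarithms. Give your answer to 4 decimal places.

Each pᵢ ln pᵢ term (working shown to 6 dp, full precision carried): 0.265×(-1.328025)=-0.351927, 0.235×(-1.448170)=-0.340320, 0.294×(-1.224176)=-0.359908, 0.206×(-1.579879)=-0.325455.
Sum = -1.377609, so H' = 1.3776.

1.3776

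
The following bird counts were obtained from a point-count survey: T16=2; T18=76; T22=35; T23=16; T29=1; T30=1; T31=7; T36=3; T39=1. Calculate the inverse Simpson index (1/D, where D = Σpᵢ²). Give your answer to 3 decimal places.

2.754

Total N = 2+76+35+16+1+1+7+3+1 = 142, so the proportions are 0.014085, 0.535211, 0.246479, 0.112676, 0.007042, 0.007042, 0.049296, 0.021127, 0.007042 (working shown to 6 dp, full precision carried).
D = 0.014085² + 0.535211² + 0.246479² + 0.112676² + 0.007042² + 0.007042² + 0.049296² + 0.021127² + 0.007042² = 0.000198 + 0.286451 + 0.060752 + 0.012696 + 0.000050 + 0.000050 + 0.002430 + 0.000446 + 0.000050 = 0.363122.
So 1/D = 2.75389, i.e. 2.754 to 3 decimal places.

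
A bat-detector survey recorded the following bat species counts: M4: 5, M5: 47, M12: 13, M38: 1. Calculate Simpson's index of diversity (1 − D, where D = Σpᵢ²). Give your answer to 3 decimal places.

0.448

Total N = 5+47+13+1 = 66, so the proportions are 0.07576, 0.71212, 0.19697, 0.01515 (working shown to 5 dp, full precision carried).
D = 0.07576² + 0.71212² + 0.19697² + 0.01515² = 0.00574 + 0.50712 + 0.03880 + 0.00023 = 0.55188.
So 1 − D = 0.44812, i.e. 0.448 to 3 decimal places.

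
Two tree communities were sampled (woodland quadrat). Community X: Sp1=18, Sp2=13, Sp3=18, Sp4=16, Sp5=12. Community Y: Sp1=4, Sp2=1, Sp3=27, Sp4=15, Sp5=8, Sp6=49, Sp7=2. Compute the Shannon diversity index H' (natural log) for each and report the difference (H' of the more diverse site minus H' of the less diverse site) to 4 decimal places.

0.1767

Community X: N=77, proportions 0.233766, 0.168831, 0.233766, 0.207792, 0.155844, giving H' = 1.596039 (working shown to 6 dp, full precision carried).
Community Y: N=106, proportions 0.037736, 0.009434, 0.254717, 0.141509, 0.075472, 0.462264, 0.018868, giving H' = 1.419340.
Difference = |1.596039 − 1.419340| = 0.176699, i.e. 0.1767 to 4 decimal places.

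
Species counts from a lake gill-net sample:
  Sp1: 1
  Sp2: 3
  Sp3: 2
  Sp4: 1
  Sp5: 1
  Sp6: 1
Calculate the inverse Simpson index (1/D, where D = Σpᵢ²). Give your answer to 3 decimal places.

Total N = 1+3+2+1+1+1 = 9, so the proportions are 0.1111111, 0.3333333, 0.2222222, 0.1111111, 0.1111111, 0.1111111 (working shown to 7 dp, full precision carried).
D = 0.1111111² + 0.3333333² + 0.2222222² + 0.1111111² + 0.1111111² + 0.1111111² = 0.0123457 + 0.1111111 + 0.0493827 + 0.0123457 + 0.0123457 + 0.0123457 = 0.2098765.
So 1/D = 4.76471, i.e. 4.765 to 3 decimal places.

4.765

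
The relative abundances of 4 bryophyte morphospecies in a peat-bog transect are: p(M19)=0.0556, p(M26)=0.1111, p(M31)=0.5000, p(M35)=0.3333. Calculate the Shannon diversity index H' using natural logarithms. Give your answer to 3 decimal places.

1.118

Each pᵢ ln pᵢ term (working shown to 5 dp, full precision carried): 0.0556×(-2.88957)=-0.16066, 0.1111×(-2.19732)=-0.24412, 0.5×(-0.69315)=-0.34657, 0.3333×(-1.09871)=-0.36620.
Sum = -1.11756, so H' = 1.118.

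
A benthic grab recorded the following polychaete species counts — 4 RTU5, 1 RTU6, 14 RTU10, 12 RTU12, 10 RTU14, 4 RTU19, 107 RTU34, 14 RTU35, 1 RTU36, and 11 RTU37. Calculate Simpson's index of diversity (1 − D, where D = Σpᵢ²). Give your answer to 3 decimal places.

0.614

Total N = 4+1+14+12+10+4+107+14+1+11 = 178, so the proportions are 0.02247, 0.00562, 0.07865, 0.06742, 0.05618, 0.02247, 0.60112, 0.07865, 0.00562, 0.0618 (working shown to 5 dp, full precision carried).
D = 0.02247² + 0.00562² + 0.07865² + 0.06742² + 0.05618² + 0.02247² + 0.60112² + 0.07865² + 0.00562² + 0.0618² = 0.00050 + 0.00003 + 0.00619 + 0.00454 + 0.00316 + 0.00050 + 0.36135 + 0.00619 + 0.00003 + 0.00382 = 0.38631.
So 1 − D = 0.61369, i.e. 0.614 to 3 decimal places.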